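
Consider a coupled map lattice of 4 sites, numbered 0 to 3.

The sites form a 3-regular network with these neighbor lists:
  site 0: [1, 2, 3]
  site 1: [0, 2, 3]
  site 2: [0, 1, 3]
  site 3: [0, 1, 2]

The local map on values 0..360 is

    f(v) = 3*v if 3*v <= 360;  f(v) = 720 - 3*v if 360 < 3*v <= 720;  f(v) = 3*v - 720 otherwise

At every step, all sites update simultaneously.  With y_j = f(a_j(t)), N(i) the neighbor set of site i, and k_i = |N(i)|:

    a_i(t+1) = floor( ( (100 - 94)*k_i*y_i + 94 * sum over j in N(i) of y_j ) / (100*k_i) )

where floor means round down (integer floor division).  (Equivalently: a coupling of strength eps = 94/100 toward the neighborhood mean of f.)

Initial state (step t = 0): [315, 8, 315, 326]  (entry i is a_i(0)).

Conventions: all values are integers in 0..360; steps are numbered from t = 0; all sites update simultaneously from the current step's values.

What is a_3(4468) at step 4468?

Simulating step by step:
t=0: [315, 8, 315, 326]
t=1: [172, 223, 172, 164]
t=2: [163, 202, 163, 157]
t=3: [199, 229, 199, 195]
t=4: [98, 121, 98, 95]
t=5: [310, 294, 310, 313]
t=6: [197, 209, 197, 195]
t=7: [119, 128, 119, 118]
t=8: [349, 354, 349, 350]
t=9: [332, 328, 332, 331]
t=10: [271, 274, 271, 272]
t=11: [96, 94, 96, 96]
t=12: [286, 287, 286, 286]
t=13: [138, 138, 138, 138]
t=14: [306, 306, 306, 306]
t=15: [198, 198, 198, 198]
t=16: [126, 126, 126, 126]
t=17: [342, 342, 342, 342]
t=18: [306, 306, 306, 306]

Answer: a_3(4468) = 126
Key observation: The state at step 14, [306, 306, 306, 306], reappears at step 18: the system is in a cycle of period 4 from step 14 on.  Therefore the state at step 4468 equals the state at step 14 + ((4468 - 14) mod 4) = 16, which is [126, 126, 126, 126].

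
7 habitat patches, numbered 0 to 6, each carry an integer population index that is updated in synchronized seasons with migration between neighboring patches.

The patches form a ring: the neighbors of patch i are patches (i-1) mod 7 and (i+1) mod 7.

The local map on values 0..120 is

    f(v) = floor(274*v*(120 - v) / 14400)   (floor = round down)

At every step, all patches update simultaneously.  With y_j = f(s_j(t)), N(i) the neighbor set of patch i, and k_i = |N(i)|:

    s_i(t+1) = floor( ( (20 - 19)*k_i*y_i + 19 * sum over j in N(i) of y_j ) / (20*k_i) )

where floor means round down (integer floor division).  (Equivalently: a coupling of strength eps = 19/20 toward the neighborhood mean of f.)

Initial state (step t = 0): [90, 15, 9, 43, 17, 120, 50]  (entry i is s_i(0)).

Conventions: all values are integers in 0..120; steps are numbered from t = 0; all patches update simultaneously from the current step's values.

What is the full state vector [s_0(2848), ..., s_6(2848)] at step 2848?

Answer: [67, 67, 67, 67, 67, 67, 67]
Key observation: The state at step 4, [67, 67, 67, 67, 67, 67, 67], reappears at step 5: the system is in a cycle of period 1 from step 4 on.  Therefore the state at step 2848 equals the state at step 4 + ((2848 - 4) mod 1) = 4, which is [67, 67, 67, 67, 67, 67, 67].

Derivation:
t=0: [90, 15, 9, 43, 17, 120, 50]
t=1: [47, 34, 44, 27, 31, 47, 27]
t=2: [51, 63, 51, 56, 55, 50, 64]
t=3: [67, 66, 67, 67, 67, 67, 66]
t=4: [67, 67, 67, 67, 67, 67, 67]
t=5: [67, 67, 67, 67, 67, 67, 67]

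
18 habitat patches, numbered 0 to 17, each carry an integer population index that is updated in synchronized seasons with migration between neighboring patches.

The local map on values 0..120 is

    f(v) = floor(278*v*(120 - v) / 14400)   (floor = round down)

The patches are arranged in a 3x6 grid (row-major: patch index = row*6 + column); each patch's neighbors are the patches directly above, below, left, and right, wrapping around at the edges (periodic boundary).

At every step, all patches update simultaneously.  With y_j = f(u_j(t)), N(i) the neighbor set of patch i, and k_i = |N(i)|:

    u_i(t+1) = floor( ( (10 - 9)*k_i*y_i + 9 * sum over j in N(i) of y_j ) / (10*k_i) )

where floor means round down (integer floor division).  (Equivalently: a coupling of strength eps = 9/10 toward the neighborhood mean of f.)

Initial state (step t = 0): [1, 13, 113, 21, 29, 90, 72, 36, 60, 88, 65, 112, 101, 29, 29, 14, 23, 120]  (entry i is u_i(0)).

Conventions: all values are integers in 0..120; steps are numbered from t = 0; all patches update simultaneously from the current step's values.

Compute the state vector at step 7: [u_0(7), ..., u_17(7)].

Simulating step by step:
t=0: [1, 13, 113, 21, 29, 90, 72, 36, 60, 88, 65, 112, 101, 29, 29, 14, 23, 120]
t=1: [40, 30, 43, 37, 50, 20, 32, 53, 46, 51, 43, 43, 30, 43, 41, 44, 37, 33]
t=2: [50, 62, 59, 64, 55, 59, 60, 59, 65, 63, 63, 53, 57, 58, 63, 61, 61, 53]
t=3: [68, 68, 69, 69, 69, 68, 68, 69, 69, 69, 68, 68, 68, 69, 69, 69, 68, 68]
t=4: [68, 67, 67, 67, 67, 67, 67, 67, 67, 67, 67, 68, 67, 67, 67, 67, 67, 68]
t=5: [68, 68, 68, 68, 68, 68, 68, 68, 68, 68, 68, 68, 68, 68, 68, 68, 68, 68]
t=6: [68, 68, 68, 68, 68, 68, 68, 68, 68, 68, 68, 68, 68, 68, 68, 68, 68, 68]
t=7: [68, 68, 68, 68, 68, 68, 68, 68, 68, 68, 68, 68, 68, 68, 68, 68, 68, 68]

Answer: [68, 68, 68, 68, 68, 68, 68, 68, 68, 68, 68, 68, 68, 68, 68, 68, 68, 68]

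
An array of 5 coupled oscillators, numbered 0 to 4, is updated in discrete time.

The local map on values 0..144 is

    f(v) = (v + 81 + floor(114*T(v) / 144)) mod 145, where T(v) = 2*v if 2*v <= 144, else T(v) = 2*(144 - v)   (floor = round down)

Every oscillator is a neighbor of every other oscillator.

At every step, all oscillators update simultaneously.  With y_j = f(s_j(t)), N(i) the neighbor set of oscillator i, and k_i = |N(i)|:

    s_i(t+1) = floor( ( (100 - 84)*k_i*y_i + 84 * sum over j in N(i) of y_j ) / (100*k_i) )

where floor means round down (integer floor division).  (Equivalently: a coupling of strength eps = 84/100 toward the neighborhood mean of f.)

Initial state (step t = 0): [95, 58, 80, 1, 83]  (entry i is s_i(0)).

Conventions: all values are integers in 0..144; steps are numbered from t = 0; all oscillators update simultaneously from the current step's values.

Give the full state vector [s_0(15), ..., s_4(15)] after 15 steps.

Answer: [103, 103, 103, 103, 103]

Derivation:
t=0: [95, 58, 80, 1, 83]
t=1: [101, 102, 100, 102, 100]
t=2: [104, 104, 104, 104, 104]
t=3: [103, 103, 103, 103, 103]
t=4: [103, 103, 103, 103, 103]
t=5: [103, 103, 103, 103, 103]
t=6: [103, 103, 103, 103, 103]
t=7: [103, 103, 103, 103, 103]
t=8: [103, 103, 103, 103, 103]
t=9: [103, 103, 103, 103, 103]
t=10: [103, 103, 103, 103, 103]
t=11: [103, 103, 103, 103, 103]
t=12: [103, 103, 103, 103, 103]
t=13: [103, 103, 103, 103, 103]
t=14: [103, 103, 103, 103, 103]
t=15: [103, 103, 103, 103, 103]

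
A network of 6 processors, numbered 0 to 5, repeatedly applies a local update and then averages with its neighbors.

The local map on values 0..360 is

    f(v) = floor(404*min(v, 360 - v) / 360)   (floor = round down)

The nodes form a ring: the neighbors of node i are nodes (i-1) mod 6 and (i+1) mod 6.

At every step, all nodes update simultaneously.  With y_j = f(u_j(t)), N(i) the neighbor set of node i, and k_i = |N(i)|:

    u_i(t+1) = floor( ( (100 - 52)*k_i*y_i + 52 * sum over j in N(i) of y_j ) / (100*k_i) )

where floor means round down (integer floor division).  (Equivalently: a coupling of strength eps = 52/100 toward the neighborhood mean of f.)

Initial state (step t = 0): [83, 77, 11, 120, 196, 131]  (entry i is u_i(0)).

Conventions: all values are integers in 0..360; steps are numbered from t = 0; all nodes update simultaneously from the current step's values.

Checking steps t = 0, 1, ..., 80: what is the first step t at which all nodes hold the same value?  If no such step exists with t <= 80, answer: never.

Simulating step by step:
t=0: [83, 77, 11, 120, 196, 131]  (not all equal)
t=1: [105, 68, 62, 115, 161, 142]  (not all equal)
t=2: [117, 84, 86, 126, 161, 153]  (not all equal)
t=3: [131, 104, 107, 139, 167, 162]  (not all equal)
t=4: [147, 125, 128, 154, 177, 173]  (not all equal)
t=5: [165, 147, 149, 171, 190, 187]  (not all equal)
t=6: [181, 170, 172, 184, 191, 190]  (not all equal)
t=7: [194, 193, 193, 193, 191, 192]  (not all equal)
t=8: [186, 186, 187, 187, 188, 187]  (not all equal)
t=9: [194, 194, 194, 193, 193, 194]  (not all equal)
t=10: [186, 186, 186, 186, 186, 186]  (all equal)

Answer: 10
Key observation: Synchronization is absorbing here: once all nodes are equal they stay equal, and step 10 is the first all-equal step.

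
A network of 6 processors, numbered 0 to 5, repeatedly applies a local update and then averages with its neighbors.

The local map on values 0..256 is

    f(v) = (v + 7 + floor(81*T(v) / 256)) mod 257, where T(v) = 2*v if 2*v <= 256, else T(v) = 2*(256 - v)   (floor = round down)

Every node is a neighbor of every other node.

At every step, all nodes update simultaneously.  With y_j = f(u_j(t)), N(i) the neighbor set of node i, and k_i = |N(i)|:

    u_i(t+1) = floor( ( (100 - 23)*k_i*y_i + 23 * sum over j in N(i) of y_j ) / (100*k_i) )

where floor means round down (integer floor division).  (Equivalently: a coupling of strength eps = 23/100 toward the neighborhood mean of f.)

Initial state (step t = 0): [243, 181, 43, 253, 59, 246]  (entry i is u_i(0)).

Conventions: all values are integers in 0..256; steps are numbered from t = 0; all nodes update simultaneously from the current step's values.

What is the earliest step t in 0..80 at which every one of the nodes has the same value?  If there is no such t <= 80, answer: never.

Simulating step by step:
t=0: [243, 181, 43, 253, 59, 246]  (not all equal)
t=1: [20, 189, 75, 22, 93, 20]  (not all equal)
t=2: [57, 201, 123, 60, 144, 57]  (not all equal)
t=3: [117, 220, 194, 120, 204, 117]  (not all equal)
t=4: [204, 241, 234, 207, 237, 204]  (not all equal)
t=5: [233, 57, 240, 234, 242, 233]  (not all equal)
t=6: [223, 112, 39, 223, 39, 223]  (not all equal)
t=7: [230, 186, 100, 230, 100, 230]  (not all equal)
t=8: [244, 233, 184, 244, 184, 244]  (not all equal)
t=9: [34, 217, 204, 34, 204, 34]  (not all equal)
t=10: [87, 221, 218, 87, 218, 87]  (not all equal)
t=11: [162, 235, 235, 162, 235, 162]  (not all equal)
t=12: [231, 251, 251, 231, 251, 231]  (not all equal)
t=13: [218, 38, 38, 218, 38, 218]  (not all equal)
t=14: [224, 93, 93, 224, 93, 224]  (not all equal)
t=15: [238, 170, 170, 238, 170, 238]  (not all equal)
t=16: [252, 234, 234, 252, 234, 252]  (not all equal)
t=17: [38, 219, 219, 38, 219, 38]  (not all equal)
t=18: [93, 224, 224, 93, 224, 93]  (not all equal)
t=19: [170, 238, 238, 170, 238, 170]  (not all equal)
t=20: [234, 252, 252, 234, 252, 234]  (not all equal)
t=21: [219, 38, 38, 219, 38, 219]  (not all equal)
t=22: [224, 93, 93, 224, 93, 224]  (not all equal)

Answer: never
Key observation: The state at step 14 reappears at step 22 — the system is in a cycle of period 8 from step 14 on.  No step 0..22 is synchronized, and the cycle repeats forever, so no step up to 80 (or ever) has all nodes equal.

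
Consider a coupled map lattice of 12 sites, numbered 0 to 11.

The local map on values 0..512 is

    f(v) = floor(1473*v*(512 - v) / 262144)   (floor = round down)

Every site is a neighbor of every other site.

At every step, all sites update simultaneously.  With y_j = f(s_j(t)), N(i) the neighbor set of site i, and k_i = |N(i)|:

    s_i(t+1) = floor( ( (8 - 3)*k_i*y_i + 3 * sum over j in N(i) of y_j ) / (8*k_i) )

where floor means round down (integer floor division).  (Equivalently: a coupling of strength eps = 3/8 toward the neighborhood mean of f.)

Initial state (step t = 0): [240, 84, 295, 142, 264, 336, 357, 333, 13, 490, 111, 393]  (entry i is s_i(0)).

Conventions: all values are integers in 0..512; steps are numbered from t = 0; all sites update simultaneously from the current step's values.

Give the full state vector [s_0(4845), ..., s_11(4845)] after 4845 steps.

Answer: [334, 334, 334, 334, 334, 334, 334, 334, 334, 334, 334, 334]
Key observation: The state at step 18, [334, 334, 334, 334, 334, 334, 334, 334, 334, 334, 334, 334], reappears at step 19: the system is in a cycle of period 1 from step 18 on.  Therefore the state at step 4845 equals the state at step 18 + ((4845 - 18) mod 1) = 18, which is [334, 334, 334, 334, 334, 334, 334, 334, 334, 334, 334, 334].

Derivation:
t=0: [240, 84, 295, 142, 264, 336, 357, 333, 13, 490, 111, 393]
t=1: [324, 227, 320, 282, 325, 304, 291, 305, 129, 143, 255, 262]
t=2: [343, 355, 344, 356, 342, 350, 354, 350, 304, 315, 358, 358]
t=3: [324, 316, 323, 316, 324, 319, 317, 319, 341, 337, 314, 314]
t=4: [342, 345, 343, 345, 342, 344, 345, 344, 333, 335, 346, 346]
t=5: [325, 323, 325, 323, 325, 324, 323, 324, 330, 329, 323, 323]
t=6: [341, 342, 341, 342, 341, 341, 342, 341, 338, 339, 342, 342]
t=7: [327, 326, 327, 326, 327, 327, 326, 327, 328, 328, 326, 326]
t=8: [339, 339, 339, 339, 339, 339, 339, 339, 339, 339, 339, 339]
t=9: [329, 329, 329, 329, 329, 329, 329, 329, 329, 329, 329, 329]
t=10: [338, 338, 338, 338, 338, 338, 338, 338, 338, 338, 338, 338]
t=11: [330, 330, 330, 330, 330, 330, 330, 330, 330, 330, 330, 330]
t=12: [337, 337, 337, 337, 337, 337, 337, 337, 337, 337, 337, 337]
t=13: [331, 331, 331, 331, 331, 331, 331, 331, 331, 331, 331, 331]
t=14: [336, 336, 336, 336, 336, 336, 336, 336, 336, 336, 336, 336]
t=15: [332, 332, 332, 332, 332, 332, 332, 332, 332, 332, 332, 332]
t=16: [335, 335, 335, 335, 335, 335, 335, 335, 335, 335, 335, 335]
t=17: [333, 333, 333, 333, 333, 333, 333, 333, 333, 333, 333, 333]
t=18: [334, 334, 334, 334, 334, 334, 334, 334, 334, 334, 334, 334]
t=19: [334, 334, 334, 334, 334, 334, 334, 334, 334, 334, 334, 334]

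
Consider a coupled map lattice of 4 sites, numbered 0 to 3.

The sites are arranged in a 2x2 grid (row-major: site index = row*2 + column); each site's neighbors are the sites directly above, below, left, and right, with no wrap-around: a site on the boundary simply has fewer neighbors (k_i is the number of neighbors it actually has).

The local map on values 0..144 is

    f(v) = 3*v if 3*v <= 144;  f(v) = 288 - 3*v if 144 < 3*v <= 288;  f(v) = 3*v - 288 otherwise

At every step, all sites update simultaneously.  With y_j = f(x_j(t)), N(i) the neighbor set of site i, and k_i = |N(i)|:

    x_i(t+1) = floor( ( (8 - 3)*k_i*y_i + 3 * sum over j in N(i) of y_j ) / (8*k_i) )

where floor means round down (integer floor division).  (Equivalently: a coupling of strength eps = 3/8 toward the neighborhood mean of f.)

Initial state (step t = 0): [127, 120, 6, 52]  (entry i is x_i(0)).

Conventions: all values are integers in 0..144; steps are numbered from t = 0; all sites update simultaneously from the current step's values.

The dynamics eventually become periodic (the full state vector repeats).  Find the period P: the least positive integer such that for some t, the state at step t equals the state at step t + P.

Answer: 8
Key observation: The state at step 68, [9, 9, 9, 9], reappears at step 76 — and no state repeats earlier — so the cycle the system enters has period 8.

Derivation:
t=0: [127, 120, 6, 52]
t=1: [75, 87, 53, 99]
t=2: [68, 30, 94, 34]
t=3: [70, 91, 38, 81]
t=4: [72, 32, 94, 52]
t=5: [64, 98, 42, 101]
t=6: [84, 24, 99, 34]
t=7: [37, 70, 31, 78]
t=8: [101, 79, 89, 65]
t=9: [22, 52, 33, 71]
t=10: [84, 108, 88, 90]
t=11: [33, 32, 25, 22]
t=12: [93, 90, 77, 73]
t=13: [19, 25, 50, 57]
t=14: [75, 79, 118, 113]
t=15: [61, 53, 62, 53]
t=16: [108, 124, 107, 123]
t=17: [44, 74, 42, 72]
t=18: [118, 79, 117, 81]
t=19: [62, 52, 60, 49]
t=20: [108, 128, 113, 133]
t=21: [50, 87, 59, 96]
t=22: [112, 42, 95, 25]
t=23: [54, 101, 24, 71]
t=24: [95, 47, 82, 63]
t=25: [36, 107, 45, 96]
t=26: [99, 40, 104, 31]
t=27: [32, 94, 34, 85]
t=28: [80, 27, 87, 40]
t=29: [50, 82, 48, 95]
t=30: [121, 52, 116, 36]
t=31: [82, 116, 71, 103]
t=32: [51, 49, 58, 38]
t=33: [132, 134, 117, 119]
t=34: [100, 104, 72, 76]
t=35: [25, 28, 58, 55]
t=36: [84, 89, 108, 114]
t=37: [33, 30, 39, 44]
t=38: [100, 99, 116, 121]
t=39: [20, 21, 53, 59]
t=40: [73, 71, 112, 105]
t=41: [66, 64, 48, 39]
t=42: [101, 98, 128, 118]
t=43: [28, 18, 75, 60]
t=44: [74, 69, 75, 89]
t=45: [68, 66, 55, 40]
t=46: [92, 94, 115, 114]
t=47: [19, 16, 48, 45]
t=48: [71, 66, 126, 120]
t=49: [80, 83, 83, 78]
t=50: [44, 43, 43, 48]
t=51: [130, 132, 132, 138]
t=52: [104, 110, 110, 119]
t=53: [30, 43, 43, 58]
t=54: [104, 118, 118, 119]
t=55: [39, 58, 58, 67]
t=56: [115, 109, 109, 97]
t=57: [50, 35, 35, 16]
t=58: [125, 100, 100, 69]
t=59: [58, 39, 39, 55]
t=60: [115, 117, 117, 120]
t=61: [59, 63, 63, 68]
t=62: [106, 98, 98, 89]
t=63: [21, 13, 13, 15]
t=64: [54, 44, 44, 42]
t=65: [128, 129, 129, 128]
t=66: [97, 97, 97, 97]
t=67: [3, 3, 3, 3]
t=68: [9, 9, 9, 9]
t=69: [27, 27, 27, 27]
t=70: [81, 81, 81, 81]
t=71: [45, 45, 45, 45]
t=72: [135, 135, 135, 135]
t=73: [117, 117, 117, 117]
t=74: [63, 63, 63, 63]
t=75: [99, 99, 99, 99]
t=76: [9, 9, 9, 9]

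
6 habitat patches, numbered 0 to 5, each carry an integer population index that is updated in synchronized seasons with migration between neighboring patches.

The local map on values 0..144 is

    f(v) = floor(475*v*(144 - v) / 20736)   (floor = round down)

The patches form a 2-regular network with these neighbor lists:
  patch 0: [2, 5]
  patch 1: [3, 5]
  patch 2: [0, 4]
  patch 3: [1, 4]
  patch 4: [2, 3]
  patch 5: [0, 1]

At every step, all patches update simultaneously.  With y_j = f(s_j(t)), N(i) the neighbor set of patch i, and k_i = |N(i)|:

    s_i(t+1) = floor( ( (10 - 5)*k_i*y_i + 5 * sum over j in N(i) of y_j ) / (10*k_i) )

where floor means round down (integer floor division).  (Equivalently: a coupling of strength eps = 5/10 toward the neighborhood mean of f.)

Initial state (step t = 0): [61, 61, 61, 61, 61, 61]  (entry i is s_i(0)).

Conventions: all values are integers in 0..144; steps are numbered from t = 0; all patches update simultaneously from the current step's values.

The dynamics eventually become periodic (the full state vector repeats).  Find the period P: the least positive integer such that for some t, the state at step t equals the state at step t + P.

Answer: 2
Key observation: The state at step 3, [118, 118, 118, 118, 118, 118], reappears at step 5 — and no state repeats earlier — so the cycle the system enters has period 2.

Derivation:
t=0: [61, 61, 61, 61, 61, 61]
t=1: [115, 115, 115, 115, 115, 115]
t=2: [76, 76, 76, 76, 76, 76]
t=3: [118, 118, 118, 118, 118, 118]
t=4: [70, 70, 70, 70, 70, 70]
t=5: [118, 118, 118, 118, 118, 118]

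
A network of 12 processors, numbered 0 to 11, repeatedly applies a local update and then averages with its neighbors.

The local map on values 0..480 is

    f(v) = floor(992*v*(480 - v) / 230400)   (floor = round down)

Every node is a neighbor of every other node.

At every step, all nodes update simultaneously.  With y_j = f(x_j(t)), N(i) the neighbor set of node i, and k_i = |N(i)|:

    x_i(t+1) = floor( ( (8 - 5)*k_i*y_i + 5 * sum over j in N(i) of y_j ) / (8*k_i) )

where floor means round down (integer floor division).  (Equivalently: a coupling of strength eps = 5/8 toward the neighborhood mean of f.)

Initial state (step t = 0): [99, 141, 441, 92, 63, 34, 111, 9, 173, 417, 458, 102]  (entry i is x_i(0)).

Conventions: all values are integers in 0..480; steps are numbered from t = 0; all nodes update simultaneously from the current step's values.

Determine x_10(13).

Simulating step by step:
t=0: [99, 141, 441, 92, 63, 34, 111, 9, 173, 417, 458, 102]
t=1: [137, 151, 109, 134, 122, 106, 142, 91, 158, 122, 99, 138]
t=2: [193, 197, 184, 192, 189, 183, 194, 177, 199, 189, 180, 193]
t=3: [236, 237, 235, 236, 236, 235, 236, 234, 237, 236, 234, 236]
t=4: [247, 247, 247, 247, 247, 247, 247, 247, 247, 247, 247, 247]
t=5: [247, 247, 247, 247, 247, 247, 247, 247, 247, 247, 247, 247]
t=6: [247, 247, 247, 247, 247, 247, 247, 247, 247, 247, 247, 247]
t=7: [247, 247, 247, 247, 247, 247, 247, 247, 247, 247, 247, 247]
t=8: [247, 247, 247, 247, 247, 247, 247, 247, 247, 247, 247, 247]
t=9: [247, 247, 247, 247, 247, 247, 247, 247, 247, 247, 247, 247]
t=10: [247, 247, 247, 247, 247, 247, 247, 247, 247, 247, 247, 247]
t=11: [247, 247, 247, 247, 247, 247, 247, 247, 247, 247, 247, 247]
t=12: [247, 247, 247, 247, 247, 247, 247, 247, 247, 247, 247, 247]
t=13: [247, 247, 247, 247, 247, 247, 247, 247, 247, 247, 247, 247]

Answer: x_10(13) = 247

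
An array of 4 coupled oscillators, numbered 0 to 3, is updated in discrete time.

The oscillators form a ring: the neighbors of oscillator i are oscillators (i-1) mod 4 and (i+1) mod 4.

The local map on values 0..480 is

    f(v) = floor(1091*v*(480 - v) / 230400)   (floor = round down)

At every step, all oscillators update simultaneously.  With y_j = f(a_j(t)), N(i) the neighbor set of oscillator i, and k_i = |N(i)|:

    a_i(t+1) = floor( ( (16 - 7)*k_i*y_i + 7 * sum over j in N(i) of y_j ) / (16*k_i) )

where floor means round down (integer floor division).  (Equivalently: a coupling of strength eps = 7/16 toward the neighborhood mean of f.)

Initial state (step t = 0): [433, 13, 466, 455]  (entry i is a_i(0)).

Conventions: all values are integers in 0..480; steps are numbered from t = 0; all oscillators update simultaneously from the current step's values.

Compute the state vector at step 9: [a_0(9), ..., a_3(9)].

Answer: [269, 269, 269, 269]

Derivation:
t=0: [433, 13, 466, 455]
t=1: [71, 43, 34, 57]
t=2: [121, 95, 84, 109]
t=3: [194, 176, 167, 186]
t=4: [259, 253, 250, 256]
t=5: [271, 271, 271, 271]
t=6: [268, 268, 268, 268]
t=7: [269, 269, 269, 269]
t=8: [268, 268, 268, 268]
t=9: [269, 269, 269, 269]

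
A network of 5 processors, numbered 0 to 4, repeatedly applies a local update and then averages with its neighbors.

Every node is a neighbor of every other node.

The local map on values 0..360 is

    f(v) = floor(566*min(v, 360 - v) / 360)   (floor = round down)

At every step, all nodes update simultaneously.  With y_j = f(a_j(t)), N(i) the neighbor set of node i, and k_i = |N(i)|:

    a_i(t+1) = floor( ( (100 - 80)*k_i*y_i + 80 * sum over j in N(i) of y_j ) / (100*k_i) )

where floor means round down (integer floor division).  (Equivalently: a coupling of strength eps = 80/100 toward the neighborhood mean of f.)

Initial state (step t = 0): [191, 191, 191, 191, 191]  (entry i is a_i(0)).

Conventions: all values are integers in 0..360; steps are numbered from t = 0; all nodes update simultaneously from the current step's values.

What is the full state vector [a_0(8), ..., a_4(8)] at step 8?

Answer: [157, 157, 157, 157, 157]

Derivation:
t=0: [191, 191, 191, 191, 191]
t=1: [265, 265, 265, 265, 265]
t=2: [149, 149, 149, 149, 149]
t=3: [234, 234, 234, 234, 234]
t=4: [198, 198, 198, 198, 198]
t=5: [254, 254, 254, 254, 254]
t=6: [166, 166, 166, 166, 166]
t=7: [260, 260, 260, 260, 260]
t=8: [157, 157, 157, 157, 157]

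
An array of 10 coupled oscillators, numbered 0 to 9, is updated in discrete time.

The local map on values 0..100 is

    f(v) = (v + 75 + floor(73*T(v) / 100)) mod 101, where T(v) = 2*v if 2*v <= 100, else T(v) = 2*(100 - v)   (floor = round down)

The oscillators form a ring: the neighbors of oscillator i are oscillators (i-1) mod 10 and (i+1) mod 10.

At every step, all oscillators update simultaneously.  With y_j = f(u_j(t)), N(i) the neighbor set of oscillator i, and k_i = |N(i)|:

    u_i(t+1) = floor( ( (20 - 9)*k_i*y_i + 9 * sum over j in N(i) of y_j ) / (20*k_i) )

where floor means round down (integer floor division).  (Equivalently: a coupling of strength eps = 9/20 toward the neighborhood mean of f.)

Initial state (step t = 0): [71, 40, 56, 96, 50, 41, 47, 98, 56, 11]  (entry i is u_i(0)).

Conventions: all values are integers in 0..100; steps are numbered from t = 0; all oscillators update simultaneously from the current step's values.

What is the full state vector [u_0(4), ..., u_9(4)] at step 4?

Simulating step by step:
t=0: [71, 40, 56, 96, 50, 41, 47, 98, 56, 11]
t=1: [64, 80, 84, 84, 86, 82, 82, 81, 68, 41]
t=2: [84, 84, 81, 80, 80, 81, 82, 83, 83, 80]
t=3: [81, 81, 82, 82, 82, 82, 81, 81, 81, 82]
t=4: [82, 82, 82, 82, 82, 82, 82, 82, 82, 82]

Answer: [82, 82, 82, 82, 82, 82, 82, 82, 82, 82]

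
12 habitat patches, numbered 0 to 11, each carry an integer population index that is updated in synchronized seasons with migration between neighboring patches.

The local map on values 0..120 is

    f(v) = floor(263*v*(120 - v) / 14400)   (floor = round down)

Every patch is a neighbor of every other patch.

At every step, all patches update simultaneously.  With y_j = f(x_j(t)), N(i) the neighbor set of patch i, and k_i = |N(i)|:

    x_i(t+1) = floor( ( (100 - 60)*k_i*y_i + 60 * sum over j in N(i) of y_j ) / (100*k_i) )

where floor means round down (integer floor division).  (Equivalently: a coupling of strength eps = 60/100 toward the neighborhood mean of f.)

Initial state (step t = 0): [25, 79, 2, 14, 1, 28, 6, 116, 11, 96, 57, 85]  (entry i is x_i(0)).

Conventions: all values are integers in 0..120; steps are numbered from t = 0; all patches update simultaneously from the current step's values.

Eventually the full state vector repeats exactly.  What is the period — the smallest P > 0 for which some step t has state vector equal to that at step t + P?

Simulating step by step:
t=0: [25, 79, 2, 14, 1, 28, 6, 116, 11, 96, 57, 85]
t=1: [35, 41, 22, 30, 21, 37, 25, 23, 28, 35, 43, 39]
t=2: [51, 52, 45, 49, 45, 51, 47, 46, 48, 51, 53, 52]
t=3: [63, 63, 62, 63, 62, 63, 62, 62, 63, 63, 63, 63]
t=4: [65, 65, 65, 65, 65, 65, 65, 65, 65, 65, 65, 65]
t=5: [65, 65, 65, 65, 65, 65, 65, 65, 65, 65, 65, 65]

Answer: 1
Key observation: The state at step 4, [65, 65, 65, 65, 65, 65, 65, 65, 65, 65, 65, 65], reappears at step 5 — and no state repeats earlier — so the cycle the system enters has period 1.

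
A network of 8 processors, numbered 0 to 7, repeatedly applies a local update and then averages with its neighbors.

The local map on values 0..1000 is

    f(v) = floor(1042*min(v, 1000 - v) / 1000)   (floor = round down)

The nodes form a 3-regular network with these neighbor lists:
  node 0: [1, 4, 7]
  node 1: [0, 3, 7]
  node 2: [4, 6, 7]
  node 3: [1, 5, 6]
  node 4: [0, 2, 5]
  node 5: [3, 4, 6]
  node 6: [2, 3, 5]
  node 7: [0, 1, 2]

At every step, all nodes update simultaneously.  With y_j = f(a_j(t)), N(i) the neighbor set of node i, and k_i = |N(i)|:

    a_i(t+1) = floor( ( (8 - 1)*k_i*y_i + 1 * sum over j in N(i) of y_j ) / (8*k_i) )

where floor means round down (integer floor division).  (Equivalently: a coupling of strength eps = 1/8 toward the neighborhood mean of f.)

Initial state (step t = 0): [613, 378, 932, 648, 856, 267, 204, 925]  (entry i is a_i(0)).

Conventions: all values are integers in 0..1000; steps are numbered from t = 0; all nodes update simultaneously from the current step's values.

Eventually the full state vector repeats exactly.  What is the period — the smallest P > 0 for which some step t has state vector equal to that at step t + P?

Answer: 6
Key observation: The state at step 48, [519, 519, 520, 519, 519, 519, 519, 519], reappears at step 54 — and no state repeats earlier — so the cycle the system enters has period 6.

Derivation:
t=0: [613, 378, 932, 648, 856, 267, 204, 925]
t=1: [378, 379, 79, 357, 162, 273, 215, 104]
t=2: [371, 381, 92, 362, 178, 280, 226, 130]
t=3: [367, 384, 106, 368, 194, 287, 237, 154]
t=4: [366, 388, 121, 374, 209, 296, 248, 177]
t=5: [366, 393, 137, 380, 223, 305, 260, 198]
t=6: [368, 398, 153, 387, 238, 314, 271, 219]
t=7: [372, 404, 170, 395, 252, 324, 283, 239]
t=8: [377, 411, 188, 403, 266, 335, 295, 258]
t=9: [383, 419, 206, 411, 281, 347, 308, 276]
t=10: [391, 427, 224, 421, 296, 359, 321, 294]
t=11: [400, 436, 243, 431, 311, 372, 335, 312]
t=12: [409, 446, 262, 442, 327, 385, 350, 331]
t=13: [420, 457, 282, 453, 343, 399, 365, 349]
t=14: [432, 469, 302, 465, 360, 413, 381, 367]
t=15: [445, 481, 322, 478, 377, 428, 398, 386]
t=16: [459, 495, 343, 492, 394, 443, 415, 405]
t=17: [474, 509, 365, 506, 412, 459, 433, 425]
t=18: [488, 507, 387, 509, 431, 476, 451, 444]
t=19: [503, 510, 410, 508, 451, 492, 469, 463]
t=20: [513, 509, 433, 510, 471, 509, 487, 482]
t=21: [506, 510, 457, 509, 489, 509, 504, 500]
t=22: [513, 510, 480, 511, 507, 511, 513, 518]
t=23: [507, 509, 500, 508, 512, 509, 506, 502]
t=24: [512, 511, 520, 512, 508, 511, 514, 517]
t=25: [508, 508, 500, 508, 511, 508, 505, 503]
t=26: [512, 512, 520, 512, 509, 512, 515, 516]
t=27: [507, 507, 500, 507, 510, 508, 505, 504]
t=28: [513, 513, 520, 513, 510, 512, 515, 515]
t=29: [507, 506, 500, 506, 509, 507, 505, 504]
t=30: [513, 514, 520, 514, 511, 513, 515, 516]
t=31: [506, 505, 500, 506, 508, 506, 504, 504]
t=32: [514, 514, 520, 514, 512, 514, 516, 516]
t=33: [506, 505, 500, 505, 507, 506, 504, 504]
t=34: [514, 515, 520, 515, 513, 514, 516, 516]
t=35: [505, 505, 500, 505, 506, 505, 503, 503]
t=36: [515, 515, 520, 515, 514, 515, 517, 517]
t=37: [504, 504, 500, 504, 505, 504, 503, 503]
t=38: [516, 516, 520, 516, 515, 516, 517, 517]
t=39: [504, 503, 500, 503, 504, 504, 502, 502]
t=40: [516, 517, 520, 517, 516, 516, 518, 518]
t=41: [503, 503, 500, 503, 503, 503, 502, 502]
t=42: [517, 517, 520, 517, 517, 517, 518, 518]
t=43: [502, 502, 500, 502, 502, 502, 502, 502]
t=44: [518, 518, 520, 518, 518, 518, 518, 518]
t=45: [502, 502, 500, 502, 501, 502, 501, 501]
t=46: [518, 518, 520, 518, 519, 518, 519, 519]
t=47: [501, 501, 500, 501, 501, 501, 501, 501]
t=48: [519, 519, 520, 519, 519, 519, 519, 519]
t=49: [501, 501, 500, 501, 500, 501, 500, 500]
t=50: [519, 519, 521, 519, 520, 519, 520, 520]
t=51: [500, 500, 499, 500, 500, 500, 500, 500]
t=52: [521, 521, 519, 521, 520, 521, 520, 520]
t=53: [499, 499, 500, 499, 499, 499, 499, 499]
t=54: [519, 519, 520, 519, 519, 519, 519, 519]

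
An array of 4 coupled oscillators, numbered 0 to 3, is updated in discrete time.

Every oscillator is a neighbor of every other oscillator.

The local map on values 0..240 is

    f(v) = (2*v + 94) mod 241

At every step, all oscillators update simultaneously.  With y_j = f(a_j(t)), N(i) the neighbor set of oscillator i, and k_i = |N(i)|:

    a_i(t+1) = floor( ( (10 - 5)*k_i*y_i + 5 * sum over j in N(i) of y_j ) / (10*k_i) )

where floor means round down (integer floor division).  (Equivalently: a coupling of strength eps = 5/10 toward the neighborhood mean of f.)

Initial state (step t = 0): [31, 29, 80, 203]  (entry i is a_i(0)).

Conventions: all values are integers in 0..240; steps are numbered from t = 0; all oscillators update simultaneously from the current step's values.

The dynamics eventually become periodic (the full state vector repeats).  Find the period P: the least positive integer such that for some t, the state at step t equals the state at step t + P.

Answer: 24
Key observation: The state at step 11, [176, 176, 177, 177], reappears at step 35 — and no state repeats earlier — so the cycle the system enters has period 24.

Derivation:
t=0: [31, 29, 80, 203]
t=1: [108, 107, 60, 62]
t=2: [117, 117, 166, 167]
t=3: [120, 120, 152, 153]
t=4: [114, 114, 136, 136]
t=5: [95, 95, 110, 110]
t=6: [53, 53, 63, 63]
t=7: [206, 206, 213, 213]
t=8: [28, 28, 33, 33]
t=9: [153, 153, 156, 156]
t=10: [161, 161, 163, 163]
t=11: [176, 176, 177, 177]
t=12: [205, 205, 206, 206]
t=13: [22, 22, 23, 23]
t=14: [138, 138, 139, 139]
t=15: [129, 129, 130, 130]
t=16: [111, 111, 112, 112]
t=17: [75, 75, 76, 76]
t=18: [3, 3, 4, 4]
t=19: [100, 100, 101, 101]
t=20: [53, 53, 54, 54]
t=21: [200, 200, 201, 201]
t=22: [12, 12, 13, 13]
t=23: [118, 118, 119, 119]
t=24: [89, 89, 90, 90]
t=25: [31, 31, 32, 32]
t=26: [156, 156, 157, 157]
t=27: [165, 165, 166, 166]
t=28: [183, 183, 184, 184]
t=29: [219, 219, 220, 220]
t=30: [50, 50, 51, 51]
t=31: [194, 194, 195, 195]
t=32: [0, 0, 1, 1]
t=33: [94, 94, 95, 95]
t=34: [41, 41, 42, 42]
t=35: [176, 176, 177, 177]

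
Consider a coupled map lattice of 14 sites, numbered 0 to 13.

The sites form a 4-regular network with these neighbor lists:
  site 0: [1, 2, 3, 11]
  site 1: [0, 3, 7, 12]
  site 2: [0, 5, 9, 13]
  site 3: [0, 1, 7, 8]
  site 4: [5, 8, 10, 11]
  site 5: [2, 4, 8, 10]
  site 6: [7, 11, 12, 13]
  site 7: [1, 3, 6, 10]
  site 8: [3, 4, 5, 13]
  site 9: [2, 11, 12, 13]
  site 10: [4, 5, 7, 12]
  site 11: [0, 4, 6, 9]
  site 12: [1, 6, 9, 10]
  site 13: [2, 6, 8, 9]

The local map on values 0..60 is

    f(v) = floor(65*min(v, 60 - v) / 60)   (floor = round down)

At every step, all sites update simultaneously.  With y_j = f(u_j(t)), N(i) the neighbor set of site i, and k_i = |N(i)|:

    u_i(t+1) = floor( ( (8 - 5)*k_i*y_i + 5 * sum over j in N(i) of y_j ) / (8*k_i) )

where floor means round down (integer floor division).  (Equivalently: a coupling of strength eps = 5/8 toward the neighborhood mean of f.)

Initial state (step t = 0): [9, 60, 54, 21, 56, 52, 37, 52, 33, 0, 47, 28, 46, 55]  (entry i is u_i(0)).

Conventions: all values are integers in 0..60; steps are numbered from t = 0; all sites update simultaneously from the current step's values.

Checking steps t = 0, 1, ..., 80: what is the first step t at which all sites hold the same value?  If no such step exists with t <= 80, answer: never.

Answer: never
Key observation: The state at step 7 reappears at step 8 — the system is in a cycle of period 1 from step 7 on.  No step 0..8 is synchronized, and the cycle repeats forever, so no step up to 80 (or ever) has all sites equal.

Derivation:
t=0: [9, 60, 54, 21, 56, 52, 37, 52, 33, 0, 47, 28, 46, 55]  (not all equal)
t=1: [12, 8, 5, 15, 14, 11, 18, 12, 16, 8, 10, 17, 11, 11]  (not all equal)
t=2: [12, 11, 8, 13, 14, 11, 15, 13, 14, 10, 11, 15, 11, 11]  (not all equal)
t=3: [12, 12, 10, 13, 13, 11, 14, 13, 13, 10, 12, 14, 11, 11]  (not all equal)
t=4: [13, 13, 10, 13, 13, 12, 13, 13, 13, 11, 12, 13, 12, 11]  (not all equal)
t=5: [13, 13, 11, 14, 13, 12, 13, 13, 13, 11, 13, 13, 13, 11]  (not all equal)
t=6: [13, 14, 11, 14, 13, 13, 13, 14, 13, 11, 13, 13, 13, 11]  (not all equal)
t=7: [13, 14, 11, 14, 14, 13, 13, 14, 13, 11, 14, 13, 13, 11]  (not all equal)
t=8: [13, 14, 11, 14, 14, 13, 13, 14, 13, 11, 14, 13, 13, 11]  (not all equal)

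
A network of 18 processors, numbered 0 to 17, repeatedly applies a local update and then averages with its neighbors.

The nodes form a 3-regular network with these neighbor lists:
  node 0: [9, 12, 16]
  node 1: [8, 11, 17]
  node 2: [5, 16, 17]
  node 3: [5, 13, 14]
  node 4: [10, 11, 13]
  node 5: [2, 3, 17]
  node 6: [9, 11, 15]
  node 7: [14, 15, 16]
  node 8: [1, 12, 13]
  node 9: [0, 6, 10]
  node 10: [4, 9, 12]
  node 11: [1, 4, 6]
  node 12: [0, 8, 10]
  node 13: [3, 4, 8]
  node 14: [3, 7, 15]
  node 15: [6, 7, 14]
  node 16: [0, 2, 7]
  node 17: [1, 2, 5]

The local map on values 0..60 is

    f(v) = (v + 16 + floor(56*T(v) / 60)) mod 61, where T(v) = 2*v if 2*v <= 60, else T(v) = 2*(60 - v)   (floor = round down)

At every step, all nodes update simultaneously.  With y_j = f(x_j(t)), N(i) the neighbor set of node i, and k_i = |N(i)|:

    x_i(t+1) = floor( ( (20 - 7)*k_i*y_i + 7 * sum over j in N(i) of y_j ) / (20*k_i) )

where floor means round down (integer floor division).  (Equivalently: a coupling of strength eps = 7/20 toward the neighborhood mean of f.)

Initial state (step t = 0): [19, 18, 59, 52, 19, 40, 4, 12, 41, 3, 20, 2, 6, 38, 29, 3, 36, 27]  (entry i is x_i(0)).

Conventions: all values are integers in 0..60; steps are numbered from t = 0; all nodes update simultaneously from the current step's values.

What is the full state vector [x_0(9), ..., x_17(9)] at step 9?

Simulating step by step:
t=0: [19, 18, 59, 52, 19, 40, 4, 12, 41, 3, 20, 2, 6, 38, 29, 3, 36, 27]
t=1: [16, 13, 21, 25, 13, 28, 25, 43, 28, 21, 15, 18, 27, 29, 35, 29, 31, 26]
t=2: [10, 42, 21, 29, 46, 30, 23, 32, 37, 19, 50, 19, 31, 38, 34, 35, 31, 30]
t=3: [38, 29, 23, 37, 25, 37, 19, 38, 34, 16, 23, 14, 37, 33, 37, 34, 37, 36]
t=4: [30, 39, 25, 34, 30, 32, 16, 34, 36, 7, 20, 44, 32, 36, 34, 33, 32, 33]
t=5: [39, 33, 30, 37, 35, 37, 11, 37, 35, 29, 21, 26, 35, 35, 37, 33, 37, 36]
t=6: [34, 36, 38, 34, 32, 34, 42, 34, 36, 35, 22, 32, 33, 35, 34, 38, 34, 35]
t=7: [37, 35, 34, 36, 36, 36, 32, 36, 35, 33, 24, 37, 35, 36, 36, 34, 36, 35]
t=8: [34, 35, 36, 35, 33, 35, 38, 35, 35, 35, 27, 34, 34, 35, 35, 36, 35, 36]
t=9: [36, 36, 35, 36, 36, 35, 34, 35, 36, 35, 33, 36, 36, 36, 35, 35, 36, 35]

Answer: [36, 36, 35, 36, 36, 35, 34, 35, 36, 35, 33, 36, 36, 36, 35, 35, 36, 35]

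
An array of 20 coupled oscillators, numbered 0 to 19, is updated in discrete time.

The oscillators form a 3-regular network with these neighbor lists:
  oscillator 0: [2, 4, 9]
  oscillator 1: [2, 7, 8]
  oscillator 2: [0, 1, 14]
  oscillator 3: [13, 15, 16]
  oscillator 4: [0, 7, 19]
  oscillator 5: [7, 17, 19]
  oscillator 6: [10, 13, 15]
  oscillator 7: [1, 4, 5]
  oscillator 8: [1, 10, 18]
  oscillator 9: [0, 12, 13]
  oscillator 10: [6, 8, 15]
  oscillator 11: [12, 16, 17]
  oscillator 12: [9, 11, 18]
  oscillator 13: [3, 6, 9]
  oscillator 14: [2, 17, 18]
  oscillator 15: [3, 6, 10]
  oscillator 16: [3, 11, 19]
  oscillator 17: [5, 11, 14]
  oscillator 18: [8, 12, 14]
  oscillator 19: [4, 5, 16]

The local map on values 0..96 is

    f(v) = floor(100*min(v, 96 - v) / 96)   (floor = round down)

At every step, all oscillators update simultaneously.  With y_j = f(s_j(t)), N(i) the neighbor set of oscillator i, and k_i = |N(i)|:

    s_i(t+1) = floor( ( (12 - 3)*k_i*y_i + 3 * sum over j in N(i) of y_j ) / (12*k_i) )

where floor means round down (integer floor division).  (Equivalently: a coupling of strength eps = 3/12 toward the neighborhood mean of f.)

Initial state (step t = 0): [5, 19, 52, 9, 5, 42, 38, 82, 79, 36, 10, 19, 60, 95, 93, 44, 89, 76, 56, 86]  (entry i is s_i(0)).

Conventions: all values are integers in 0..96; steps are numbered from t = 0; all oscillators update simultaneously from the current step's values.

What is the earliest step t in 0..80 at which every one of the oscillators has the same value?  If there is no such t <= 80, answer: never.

Answer: never
Key observation: The state at step 15 reappears at step 16 — the system is in a cycle of period 1 from step 15 on.  No step 0..16 is synchronized, and the cycle repeats forever, so no step up to 80 (or ever) has all oscillators equal.

Derivation:
t=0: [5, 19, 52, 9, 5, 42, 38, 82, 79, 36, 10, 19, 60, 95, 93, 44, 89, 76, 56, 86]  (not all equal)
t=1: [11, 20, 36, 11, 6, 35, 33, 16, 18, 31, 15, 19, 35, 7, 11, 38, 8, 20, 35, 12]  (not all equal)
t=2: [14, 20, 31, 12, 7, 31, 30, 17, 19, 28, 18, 19, 34, 11, 16, 34, 9, 20, 32, 13]  (not all equal)
t=3: [16, 20, 28, 13, 8, 28, 28, 17, 20, 26, 20, 19, 33, 14, 19, 31, 10, 20, 30, 13]  (not all equal)
t=4: [17, 20, 26, 14, 9, 25, 27, 17, 20, 25, 21, 19, 31, 16, 20, 29, 11, 20, 29, 13]  (not all equal)
t=5: [17, 20, 25, 15, 10, 23, 26, 17, 20, 24, 22, 19, 30, 17, 21, 27, 12, 20, 28, 13]  (not all equal)
t=6: [17, 20, 24, 16, 11, 21, 25, 17, 20, 24, 22, 19, 29, 18, 22, 26, 12, 20, 27, 13]  (not all equal)
t=7: [17, 20, 23, 16, 12, 19, 25, 17, 20, 24, 22, 19, 28, 19, 22, 25, 13, 20, 27, 13]  (not all equal)
t=8: [17, 20, 22, 16, 12, 18, 25, 17, 20, 24, 22, 19, 27, 19, 22, 24, 13, 20, 26, 13]  (not all equal)
t=9: [17, 19, 21, 16, 12, 17, 25, 16, 20, 24, 22, 19, 26, 19, 22, 24, 13, 19, 26, 13]  (not all equal)
t=10: [17, 19, 20, 16, 12, 16, 25, 16, 20, 24, 22, 19, 26, 19, 22, 24, 13, 19, 26, 13]  (not all equal)
t=11: [17, 18, 19, 16, 12, 16, 25, 15, 20, 24, 22, 19, 26, 19, 22, 24, 13, 19, 26, 13]  (not all equal)
t=12: [17, 18, 19, 16, 12, 15, 25, 15, 20, 24, 22, 19, 26, 19, 21, 24, 13, 19, 26, 13]  (not all equal)
t=13: [17, 18, 18, 16, 12, 15, 25, 15, 20, 24, 22, 19, 26, 19, 21, 24, 13, 18, 25, 13]  (not all equal)
t=14: [17, 17, 18, 16, 12, 15, 25, 15, 20, 24, 22, 19, 26, 19, 20, 24, 13, 18, 25, 13]  (not all equal)
t=15: [17, 17, 18, 16, 12, 15, 25, 14, 20, 24, 22, 19, 26, 19, 20, 24, 13, 18, 25, 13]  (not all equal)
t=16: [17, 17, 18, 16, 12, 15, 25, 14, 20, 24, 22, 19, 26, 19, 20, 24, 13, 18, 25, 13]  (not all equal)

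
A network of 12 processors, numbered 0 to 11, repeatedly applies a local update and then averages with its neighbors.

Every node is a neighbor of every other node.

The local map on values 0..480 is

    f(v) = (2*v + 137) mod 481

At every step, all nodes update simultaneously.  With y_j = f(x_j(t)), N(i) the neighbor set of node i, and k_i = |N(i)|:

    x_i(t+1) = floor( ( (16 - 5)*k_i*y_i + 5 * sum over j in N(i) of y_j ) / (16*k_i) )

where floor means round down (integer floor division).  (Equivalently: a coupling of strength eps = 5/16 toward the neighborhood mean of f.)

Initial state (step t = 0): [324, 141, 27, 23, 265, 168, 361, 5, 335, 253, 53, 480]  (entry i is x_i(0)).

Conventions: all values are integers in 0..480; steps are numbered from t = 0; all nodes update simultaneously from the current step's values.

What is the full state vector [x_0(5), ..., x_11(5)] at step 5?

Answer: [383, 194, 292, 277, 280, 304, 112, 203, 327, 234, 394, 180]

Derivation:
t=0: [324, 141, 27, 23, 265, 168, 361, 5, 335, 253, 53, 480]
t=1: [289, 365, 215, 210, 211, 401, 338, 186, 304, 196, 249, 178]
t=2: [215, 315, 117, 111, 112, 363, 280, 79, 235, 92, 162, 69]
t=3: [157, 289, 345, 337, 338, 352, 242, 294, 183, 312, 404, 281]
t=4: [394, 251, 325, 314, 316, 334, 189, 258, 111, 281, 403, 240]
t=5: [383, 194, 292, 277, 280, 304, 112, 203, 327, 234, 394, 180]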